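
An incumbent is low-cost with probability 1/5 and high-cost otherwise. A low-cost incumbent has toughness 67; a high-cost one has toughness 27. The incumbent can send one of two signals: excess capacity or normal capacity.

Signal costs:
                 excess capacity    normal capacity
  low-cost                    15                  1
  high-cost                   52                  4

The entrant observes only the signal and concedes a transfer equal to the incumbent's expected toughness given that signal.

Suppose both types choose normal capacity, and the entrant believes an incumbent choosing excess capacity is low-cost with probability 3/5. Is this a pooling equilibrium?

On the equilibrium path (normal capacity) the entrant holds the prior 1/5 and pays 1/5·67 + 4/5·27 = 35. Off-path (excess capacity) belief 3/5 gives 3/5·67 + 2/5·27 = 51.
Low-cost: normal capacity gives 35 − 1 = 34; excess capacity gives 51 − 15 = 36. Deviates. ✗
High-cost: normal capacity gives 35 − 4 = 31; excess capacity gives 51 − 52 = -1. Stays. ✓

No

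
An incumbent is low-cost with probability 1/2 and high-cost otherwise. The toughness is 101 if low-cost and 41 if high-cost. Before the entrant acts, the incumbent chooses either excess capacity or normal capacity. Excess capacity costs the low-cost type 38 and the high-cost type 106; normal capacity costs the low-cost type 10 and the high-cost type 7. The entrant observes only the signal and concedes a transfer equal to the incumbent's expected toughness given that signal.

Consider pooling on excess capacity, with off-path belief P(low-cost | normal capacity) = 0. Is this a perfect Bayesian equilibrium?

No

At the pooled signal (excess capacity) the entrant holds the prior 1/2 and pays 1/2·101 + 1/2·41 = 71. Off-path (normal capacity) belief 0 gives 0·101 + 1·41 = 41.
Low-cost: excess capacity gives 71 − 38 = 33; normal capacity gives 41 − 10 = 31. Stays. ✓
High-cost: excess capacity gives 71 − 106 = -35; normal capacity gives 41 − 7 = 34. Deviates. ✗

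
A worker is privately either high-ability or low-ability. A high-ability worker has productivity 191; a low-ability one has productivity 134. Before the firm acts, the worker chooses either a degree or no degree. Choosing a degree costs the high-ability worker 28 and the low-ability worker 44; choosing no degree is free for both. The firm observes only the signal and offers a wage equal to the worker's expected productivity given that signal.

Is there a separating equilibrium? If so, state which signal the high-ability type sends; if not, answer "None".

Try high-ability → degree, low-ability → no degree:
  If types separate, degree earns payment 191 and no degree earns 134.
  High-ability: degree gives 191 − 28 = 163; no degree gives 134 − 0 = 134. No deviation. ✓
  Low-ability: no degree gives 134 − 0 = 134; degree gives 191 − 44 = 147. Would deviate. ✗
Try high-ability → no degree, low-ability → degree:
  If types separate, no degree earns payment 191 and degree earns 134.
  High-ability: no degree gives 191 − 0 = 191; degree gives 134 − 28 = 106. No deviation. ✓
  Low-ability: degree gives 134 − 44 = 90; no degree gives 191 − 0 = 191. Would deviate. ✗
Neither assignment is incentive-compatible.

None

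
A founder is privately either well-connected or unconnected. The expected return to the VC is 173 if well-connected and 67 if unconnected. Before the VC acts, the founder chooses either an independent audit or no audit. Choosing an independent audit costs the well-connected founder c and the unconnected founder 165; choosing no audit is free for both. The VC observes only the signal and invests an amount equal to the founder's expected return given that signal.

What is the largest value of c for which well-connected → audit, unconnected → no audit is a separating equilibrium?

106

Under separation: audit → well-connected (pays 173); no audit → unconnected (pays 67).
Unconnected: 67 − 0 = 67 ≥ 173 − 165 = 8. Holds regardless of c. ✓
Well-connected: 173 − c ≥ 67 − 0, so c ≤ 173 − 67 = 106.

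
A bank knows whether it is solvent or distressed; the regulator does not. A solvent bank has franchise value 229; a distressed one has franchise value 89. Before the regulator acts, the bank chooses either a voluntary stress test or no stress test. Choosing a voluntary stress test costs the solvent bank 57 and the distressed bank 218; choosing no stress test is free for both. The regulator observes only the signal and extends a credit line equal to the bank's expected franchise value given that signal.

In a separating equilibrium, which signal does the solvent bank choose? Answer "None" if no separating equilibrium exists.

Try solvent → stress test, distressed → no stress test:
  If types separate, stress test earns payment 229 and no stress test earns 89.
  Solvent: stress test gives 229 − 57 = 172; no stress test gives 89 − 0 = 89. No deviation. ✓
  Distressed: no stress test gives 89 − 0 = 89; stress test gives 229 − 218 = 11. No deviation. ✓
Both hold — the solvent type sends stress test.

stress test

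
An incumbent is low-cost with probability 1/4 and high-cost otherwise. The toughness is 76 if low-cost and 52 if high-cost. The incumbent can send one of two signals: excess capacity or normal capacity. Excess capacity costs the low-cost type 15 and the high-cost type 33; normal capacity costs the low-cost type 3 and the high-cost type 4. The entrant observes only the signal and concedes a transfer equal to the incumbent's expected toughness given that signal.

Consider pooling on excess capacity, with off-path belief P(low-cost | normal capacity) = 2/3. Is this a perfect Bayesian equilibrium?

No

On the equilibrium path (excess capacity) the entrant holds the prior 1/4 and pays 1/4·76 + 3/4·52 = 58. Off-path (normal capacity) belief 2/3 gives 2/3·76 + 1/3·52 = 68.
Low-cost: excess capacity gives 58 − 15 = 43; normal capacity gives 68 − 3 = 65. Deviates. ✗
High-cost: excess capacity gives 58 − 33 = 25; normal capacity gives 68 − 4 = 64. Deviates. ✗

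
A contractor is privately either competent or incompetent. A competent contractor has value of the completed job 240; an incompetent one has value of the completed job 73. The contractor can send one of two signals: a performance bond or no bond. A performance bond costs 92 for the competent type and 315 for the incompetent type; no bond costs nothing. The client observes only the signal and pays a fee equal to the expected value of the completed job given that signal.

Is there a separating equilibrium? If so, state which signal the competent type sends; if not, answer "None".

bond

Try competent → bond, incompetent → no bond:
  Under separation the client infers type exactly: bond → competent (pays 240), no bond → incompetent (pays 73).
  Competent: bond gives 240 − 92 = 148; no bond gives 73 − 0 = 73. No deviation. ✓
  Incompetent: no bond gives 73 − 0 = 73; bond gives 240 − 315 = -75. No deviation. ✓
Both hold — the competent type sends bond.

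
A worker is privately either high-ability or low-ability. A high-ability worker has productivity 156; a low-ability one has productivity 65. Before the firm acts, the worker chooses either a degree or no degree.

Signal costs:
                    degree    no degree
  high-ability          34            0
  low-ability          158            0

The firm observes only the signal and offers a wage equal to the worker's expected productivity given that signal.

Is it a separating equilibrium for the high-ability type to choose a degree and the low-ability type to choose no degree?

If types separate, degree earns payment 156 and no degree earns 65.
High-ability: degree gives 156 − 34 = 122; no degree gives 65 − 0 = 65. No deviation. ✓
Low-ability: no degree gives 65 − 0 = 65; degree gives 156 − 158 = -2. No deviation. ✓
Both incentive constraints hold.

Yes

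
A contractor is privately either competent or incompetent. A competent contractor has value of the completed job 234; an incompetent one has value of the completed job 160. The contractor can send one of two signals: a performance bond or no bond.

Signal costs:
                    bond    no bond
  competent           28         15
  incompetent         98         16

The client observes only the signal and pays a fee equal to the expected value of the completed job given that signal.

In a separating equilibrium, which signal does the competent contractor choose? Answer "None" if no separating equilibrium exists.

Try competent → bond, incompetent → no bond:
  If types separate, bond earns payment 234 and no bond earns 160.
  Competent: bond gives 234 − 28 = 206; no bond gives 160 − 15 = 145. No deviation. ✓
  Incompetent: no bond gives 160 − 16 = 144; bond gives 234 − 98 = 136. No deviation. ✓
Both hold — the competent type sends bond.

bond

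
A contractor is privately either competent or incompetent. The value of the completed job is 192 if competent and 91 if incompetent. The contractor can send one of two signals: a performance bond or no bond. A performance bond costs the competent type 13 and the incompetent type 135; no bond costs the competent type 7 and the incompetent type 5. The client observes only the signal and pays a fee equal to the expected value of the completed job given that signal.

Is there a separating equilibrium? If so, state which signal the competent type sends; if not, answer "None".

Try competent → bond, incompetent → no bond:
  If types separate, bond earns payment 192 and no bond earns 91.
  Competent: bond gives 192 − 13 = 179; no bond gives 91 − 7 = 84. No deviation. ✓
  Incompetent: no bond gives 91 − 5 = 86; bond gives 192 − 135 = 57. No deviation. ✓
Both hold — the competent type sends bond.

bond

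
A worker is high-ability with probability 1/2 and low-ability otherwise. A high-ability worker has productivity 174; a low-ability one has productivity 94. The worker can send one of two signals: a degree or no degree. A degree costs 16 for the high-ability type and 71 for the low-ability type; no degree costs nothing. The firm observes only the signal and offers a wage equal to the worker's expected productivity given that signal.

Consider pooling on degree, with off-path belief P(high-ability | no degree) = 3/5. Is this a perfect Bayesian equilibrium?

At the pooled signal (degree) the firm holds the prior 1/2 and pays 1/2·174 + 1/2·94 = 134. Off-path (no degree) belief 3/5 gives 3/5·174 + 2/5·94 = 142.
High-ability: degree gives 134 − 16 = 118; no degree gives 142 − 0 = 142. Deviates. ✗
Low-ability: degree gives 134 − 71 = 63; no degree gives 142 − 0 = 142. Deviates. ✗

No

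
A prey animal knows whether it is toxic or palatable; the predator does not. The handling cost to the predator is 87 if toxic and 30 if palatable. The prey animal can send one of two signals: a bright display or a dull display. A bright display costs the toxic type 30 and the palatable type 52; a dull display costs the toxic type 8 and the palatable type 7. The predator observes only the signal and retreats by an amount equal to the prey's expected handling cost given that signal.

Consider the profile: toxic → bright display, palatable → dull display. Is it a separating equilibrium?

No

Under separation the predator infers type exactly: bright display → toxic (pays 87), dull display → palatable (pays 30).
Toxic: bright display gives 87 − 30 = 57; dull display gives 30 − 8 = 22. No deviation. ✓
Palatable: dull display gives 30 − 7 = 23; bright display gives 87 − 52 = 35. Would deviate. ✗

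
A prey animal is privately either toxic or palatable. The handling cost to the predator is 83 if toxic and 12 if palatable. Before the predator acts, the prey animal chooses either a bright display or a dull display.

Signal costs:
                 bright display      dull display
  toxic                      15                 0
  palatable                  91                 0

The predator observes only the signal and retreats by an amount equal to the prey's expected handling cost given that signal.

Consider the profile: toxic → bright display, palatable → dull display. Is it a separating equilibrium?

If types separate, bright display earns payment 83 and dull display earns 12.
Toxic: bright display gives 83 − 15 = 68; dull display gives 12 − 0 = 12. No deviation. ✓
Palatable: dull display gives 12 − 0 = 12; bright display gives 83 − 91 = -8. No deviation. ✓
Neither type gains from mimicking the other.

Yes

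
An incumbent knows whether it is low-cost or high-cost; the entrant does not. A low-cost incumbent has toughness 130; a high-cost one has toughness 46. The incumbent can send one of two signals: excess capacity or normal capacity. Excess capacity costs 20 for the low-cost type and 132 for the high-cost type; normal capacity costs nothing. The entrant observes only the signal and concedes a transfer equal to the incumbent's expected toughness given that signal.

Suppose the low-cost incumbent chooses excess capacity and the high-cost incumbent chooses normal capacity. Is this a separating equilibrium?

Yes

If types separate, excess capacity earns payment 130 and normal capacity earns 46.
Low-cost: excess capacity gives 130 − 20 = 110; normal capacity gives 46 − 0 = 46. No deviation. ✓
High-cost: normal capacity gives 46 − 0 = 46; excess capacity gives 130 − 132 = -2. No deviation. ✓
Neither type gains from mimicking the other.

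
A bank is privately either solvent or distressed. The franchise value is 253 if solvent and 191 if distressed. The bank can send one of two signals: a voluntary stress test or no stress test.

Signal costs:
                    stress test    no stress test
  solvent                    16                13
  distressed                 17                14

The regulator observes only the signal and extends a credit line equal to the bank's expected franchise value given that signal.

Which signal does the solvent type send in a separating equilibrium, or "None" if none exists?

Try solvent → stress test, distressed → no stress test:
  If types separate, stress test earns payment 253 and no stress test earns 191.
  Solvent: stress test gives 253 − 16 = 237; no stress test gives 191 − 13 = 178. No deviation. ✓
  Distressed: no stress test gives 191 − 14 = 177; stress test gives 253 − 17 = 236. Would deviate. ✗
Try solvent → no stress test, distressed → stress test:
  If types separate, no stress test earns payment 253 and stress test earns 191.
  Solvent: no stress test gives 253 − 13 = 240; stress test gives 191 − 16 = 175. No deviation. ✓
  Distressed: stress test gives 191 − 17 = 174; no stress test gives 253 − 14 = 239. Would deviate. ✗
Neither assignment is incentive-compatible.

None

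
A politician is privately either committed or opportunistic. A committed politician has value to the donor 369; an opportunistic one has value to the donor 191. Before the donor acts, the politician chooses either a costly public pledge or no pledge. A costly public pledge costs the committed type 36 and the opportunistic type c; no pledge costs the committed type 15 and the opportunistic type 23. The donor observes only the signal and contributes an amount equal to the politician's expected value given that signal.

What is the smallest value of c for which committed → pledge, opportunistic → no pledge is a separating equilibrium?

Under separation: pledge → committed (pays 369); no pledge → opportunistic (pays 191).
Committed: 369 − 36 = 333 ≥ 191 − 15 = 176. Holds regardless of c. ✓
Opportunistic: 191 − 23 ≥ 369 − c, so c ≥ 369 − 168 = 201.

201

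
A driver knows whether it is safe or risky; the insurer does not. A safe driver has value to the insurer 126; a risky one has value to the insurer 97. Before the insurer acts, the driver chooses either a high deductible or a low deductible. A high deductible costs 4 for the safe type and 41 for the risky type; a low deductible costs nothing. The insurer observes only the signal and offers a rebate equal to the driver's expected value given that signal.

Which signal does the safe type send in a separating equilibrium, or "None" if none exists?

Try safe → high deductible, risky → low deductible:
  If types separate, high deductible earns payment 126 and low deductible earns 97.
  Safe: high deductible gives 126 − 4 = 122; low deductible gives 97 − 0 = 97. No deviation. ✓
  Risky: low deductible gives 97 − 0 = 97; high deductible gives 126 − 41 = 85. No deviation. ✓
Both hold — the safe type sends high deductible.

high deductible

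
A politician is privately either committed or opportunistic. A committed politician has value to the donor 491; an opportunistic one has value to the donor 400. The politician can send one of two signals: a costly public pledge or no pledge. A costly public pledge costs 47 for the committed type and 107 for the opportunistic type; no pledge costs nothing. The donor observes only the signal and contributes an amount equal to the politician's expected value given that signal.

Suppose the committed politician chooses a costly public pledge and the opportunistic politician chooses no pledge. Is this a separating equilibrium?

Yes

Under separation the donor infers type exactly: pledge → committed (pays 491), no pledge → opportunistic (pays 400).
Committed: pledge gives 491 − 47 = 444; no pledge gives 400 − 0 = 400. No deviation. ✓
Opportunistic: no pledge gives 400 − 0 = 400; pledge gives 491 − 107 = 384. No deviation. ✓
Both incentive constraints hold.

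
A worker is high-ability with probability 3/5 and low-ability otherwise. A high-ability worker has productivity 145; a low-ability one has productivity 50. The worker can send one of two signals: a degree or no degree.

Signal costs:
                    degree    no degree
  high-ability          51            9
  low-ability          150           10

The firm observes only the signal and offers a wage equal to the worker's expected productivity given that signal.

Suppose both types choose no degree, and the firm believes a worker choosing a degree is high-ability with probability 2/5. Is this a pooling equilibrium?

At the pooled signal (no degree) the firm holds the prior 3/5 and pays 3/5·145 + 2/5·50 = 107. Off-path (degree) belief 2/5 gives 2/5·145 + 3/5·50 = 88.
High-ability: no degree gives 107 − 9 = 98; degree gives 88 − 51 = 37. Stays. ✓
Low-ability: no degree gives 107 − 10 = 97; degree gives 88 − 150 = -62. Stays. ✓

Yes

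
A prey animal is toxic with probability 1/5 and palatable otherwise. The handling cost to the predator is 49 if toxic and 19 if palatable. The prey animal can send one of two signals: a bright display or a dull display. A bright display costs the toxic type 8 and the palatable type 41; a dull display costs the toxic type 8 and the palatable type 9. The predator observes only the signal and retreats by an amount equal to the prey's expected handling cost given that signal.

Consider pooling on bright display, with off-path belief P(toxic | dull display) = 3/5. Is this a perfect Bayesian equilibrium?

On the equilibrium path (bright display) the predator holds the prior 1/5 and pays 1/5·49 + 4/5·19 = 25. Off-path (dull display) belief 3/5 gives 3/5·49 + 2/5·19 = 37.
Toxic: bright display gives 25 − 8 = 17; dull display gives 37 − 8 = 29. Deviates. ✗
Palatable: bright display gives 25 − 41 = -16; dull display gives 37 − 9 = 28. Deviates. ✗

No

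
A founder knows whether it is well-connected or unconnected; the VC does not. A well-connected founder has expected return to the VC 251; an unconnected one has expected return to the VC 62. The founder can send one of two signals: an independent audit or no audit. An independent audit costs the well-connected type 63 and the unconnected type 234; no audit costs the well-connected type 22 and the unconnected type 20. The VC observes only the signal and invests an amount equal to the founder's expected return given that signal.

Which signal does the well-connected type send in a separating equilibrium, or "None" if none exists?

audit

Try well-connected → audit, unconnected → no audit:
  Under separation the VC infers type exactly: audit → well-connected (pays 251), no audit → unconnected (pays 62).
  Well-connected: audit gives 251 − 63 = 188; no audit gives 62 − 22 = 40. No deviation. ✓
  Unconnected: no audit gives 62 − 20 = 42; audit gives 251 − 234 = 17. No deviation. ✓
Both hold — the well-connected type sends audit.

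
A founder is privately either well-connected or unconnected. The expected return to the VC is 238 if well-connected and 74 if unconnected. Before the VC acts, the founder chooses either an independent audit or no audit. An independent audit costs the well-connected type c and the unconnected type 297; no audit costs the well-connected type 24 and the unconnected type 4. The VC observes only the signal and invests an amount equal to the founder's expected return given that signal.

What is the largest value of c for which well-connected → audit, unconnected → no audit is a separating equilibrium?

188

Under separation: audit → well-connected (pays 238); no audit → unconnected (pays 74).
Unconnected: 74 − 4 = 70 ≥ 238 − 297 = -59. Holds regardless of c. ✓
Well-connected: 238 − c ≥ 74 − 24, so c ≤ 238 − 50 = 188.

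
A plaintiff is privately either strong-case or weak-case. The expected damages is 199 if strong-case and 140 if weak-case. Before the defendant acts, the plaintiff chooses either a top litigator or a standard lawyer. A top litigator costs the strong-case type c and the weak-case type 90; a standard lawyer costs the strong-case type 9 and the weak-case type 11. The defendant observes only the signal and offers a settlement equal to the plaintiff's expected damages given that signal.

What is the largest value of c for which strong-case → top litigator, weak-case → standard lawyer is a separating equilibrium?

68

Under separation: top litigator → strong-case (pays 199); standard lawyer → weak-case (pays 140).
Weak-case: 140 − 11 = 129 ≥ 199 − 90 = 109. Holds regardless of c. ✓
Strong-case: 199 − c ≥ 140 − 9, so c ≤ 199 − 131 = 68.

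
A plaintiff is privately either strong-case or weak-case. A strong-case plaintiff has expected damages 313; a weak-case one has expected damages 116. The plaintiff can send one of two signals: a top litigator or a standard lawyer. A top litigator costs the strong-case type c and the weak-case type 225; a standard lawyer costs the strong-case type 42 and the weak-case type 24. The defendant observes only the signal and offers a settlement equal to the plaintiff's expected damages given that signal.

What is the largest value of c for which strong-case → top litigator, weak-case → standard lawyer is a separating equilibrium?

239

Under separation: top litigator → strong-case (pays 313); standard lawyer → weak-case (pays 116).
Weak-case: 116 − 24 = 92 ≥ 313 − 225 = 88. Holds regardless of c. ✓
Strong-case: 313 − c ≥ 116 − 42, so c ≤ 313 − 74 = 239.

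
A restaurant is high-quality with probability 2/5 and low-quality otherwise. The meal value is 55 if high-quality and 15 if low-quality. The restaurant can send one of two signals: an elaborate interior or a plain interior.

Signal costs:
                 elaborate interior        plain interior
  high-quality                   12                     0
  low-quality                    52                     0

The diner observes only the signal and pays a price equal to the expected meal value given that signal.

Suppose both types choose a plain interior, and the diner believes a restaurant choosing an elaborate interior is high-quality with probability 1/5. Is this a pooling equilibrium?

At the pooled signal (plain interior) the diner holds the prior 2/5 and pays 2/5·55 + 3/5·15 = 31. Off-path (elaborate interior) belief 1/5 gives 1/5·55 + 4/5·15 = 23.
High-quality: plain interior gives 31 − 0 = 31; elaborate interior gives 23 − 12 = 11. Stays. ✓
Low-quality: plain interior gives 31 − 0 = 31; elaborate interior gives 23 − 52 = -29. Stays. ✓

Yes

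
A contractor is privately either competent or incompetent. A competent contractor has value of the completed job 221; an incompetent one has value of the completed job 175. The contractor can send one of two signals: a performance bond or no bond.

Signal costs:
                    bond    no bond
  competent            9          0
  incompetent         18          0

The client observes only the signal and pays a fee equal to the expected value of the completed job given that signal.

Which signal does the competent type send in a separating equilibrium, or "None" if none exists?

None

Try competent → bond, incompetent → no bond:
  If types separate, bond earns payment 221 and no bond earns 175.
  Competent: bond gives 221 − 9 = 212; no bond gives 175 − 0 = 175. No deviation. ✓
  Incompetent: no bond gives 175 − 0 = 175; bond gives 221 − 18 = 203. Would deviate. ✗
Try competent → no bond, incompetent → bond:
  If types separate, no bond earns payment 221 and bond earns 175.
  Competent: no bond gives 221 − 0 = 221; bond gives 175 − 9 = 166. No deviation. ✓
  Incompetent: bond gives 175 − 18 = 157; no bond gives 221 − 0 = 221. Would deviate. ✗
Neither assignment is incentive-compatible.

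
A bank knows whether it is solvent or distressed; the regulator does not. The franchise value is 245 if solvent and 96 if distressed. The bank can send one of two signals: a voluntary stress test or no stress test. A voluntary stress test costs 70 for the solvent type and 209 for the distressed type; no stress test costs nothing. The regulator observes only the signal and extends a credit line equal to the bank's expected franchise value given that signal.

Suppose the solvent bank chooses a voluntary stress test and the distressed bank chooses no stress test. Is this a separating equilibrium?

Under separation the regulator infers type exactly: stress test → solvent (pays 245), no stress test → distressed (pays 96).
Solvent: stress test gives 245 − 70 = 175; no stress test gives 96 − 0 = 96. No deviation. ✓
Distressed: no stress test gives 96 − 0 = 96; stress test gives 245 − 209 = 36. No deviation. ✓
Neither type gains from mimicking the other.

Yes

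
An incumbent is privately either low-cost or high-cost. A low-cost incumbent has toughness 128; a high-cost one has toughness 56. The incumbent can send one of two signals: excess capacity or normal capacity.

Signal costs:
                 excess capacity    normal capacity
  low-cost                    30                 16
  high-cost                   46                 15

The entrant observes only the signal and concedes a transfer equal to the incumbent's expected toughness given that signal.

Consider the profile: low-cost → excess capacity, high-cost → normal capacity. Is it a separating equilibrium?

Under separation the entrant infers type exactly: excess capacity → low-cost (pays 128), normal capacity → high-cost (pays 56).
Low-cost: excess capacity gives 128 − 30 = 98; normal capacity gives 56 − 16 = 40. No deviation. ✓
High-cost: normal capacity gives 56 − 15 = 41; excess capacity gives 128 − 46 = 82. Would deviate. ✗

No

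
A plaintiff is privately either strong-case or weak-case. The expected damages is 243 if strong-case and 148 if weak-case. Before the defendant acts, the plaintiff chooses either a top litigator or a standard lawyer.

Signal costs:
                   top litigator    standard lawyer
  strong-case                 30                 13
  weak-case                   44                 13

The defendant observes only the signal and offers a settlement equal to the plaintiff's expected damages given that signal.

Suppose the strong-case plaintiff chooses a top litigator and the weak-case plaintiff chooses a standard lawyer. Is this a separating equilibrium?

If types separate, top litigator earns payment 243 and standard lawyer earns 148.
Strong-case: top litigator gives 243 − 30 = 213; standard lawyer gives 148 − 13 = 135. No deviation. ✓
Weak-case: standard lawyer gives 148 − 13 = 135; top litigator gives 243 − 44 = 199. Would deviate. ✗

No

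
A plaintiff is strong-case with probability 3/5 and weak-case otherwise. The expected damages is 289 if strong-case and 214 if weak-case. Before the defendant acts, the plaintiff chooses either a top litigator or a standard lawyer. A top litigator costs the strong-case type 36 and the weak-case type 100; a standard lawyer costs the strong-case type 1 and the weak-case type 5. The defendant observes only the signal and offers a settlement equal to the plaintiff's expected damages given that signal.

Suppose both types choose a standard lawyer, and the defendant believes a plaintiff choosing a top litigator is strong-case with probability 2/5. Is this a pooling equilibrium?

Yes

On the equilibrium path (standard lawyer) the defendant holds the prior 3/5 and pays 3/5·289 + 2/5·214 = 259. Off-path (top litigator) belief 2/5 gives 2/5·289 + 3/5·214 = 244.
Strong-case: standard lawyer gives 259 − 1 = 258; top litigator gives 244 − 36 = 208. Stays. ✓
Weak-case: standard lawyer gives 259 − 5 = 254; top litigator gives 244 − 100 = 144. Stays. ✓
Beliefs are Bayes-consistent on-path and both types best-respond.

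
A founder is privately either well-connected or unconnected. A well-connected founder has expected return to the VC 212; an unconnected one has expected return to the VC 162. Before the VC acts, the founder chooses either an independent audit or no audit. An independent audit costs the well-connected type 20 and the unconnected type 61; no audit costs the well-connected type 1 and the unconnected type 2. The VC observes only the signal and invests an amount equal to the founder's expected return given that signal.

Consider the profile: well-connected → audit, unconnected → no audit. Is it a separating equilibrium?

Yes

If types separate, audit earns payment 212 and no audit earns 162.
Well-connected: audit gives 212 − 20 = 192; no audit gives 162 − 1 = 161. No deviation. ✓
Unconnected: no audit gives 162 − 2 = 160; audit gives 212 − 61 = 151. No deviation. ✓
Both incentive constraints hold.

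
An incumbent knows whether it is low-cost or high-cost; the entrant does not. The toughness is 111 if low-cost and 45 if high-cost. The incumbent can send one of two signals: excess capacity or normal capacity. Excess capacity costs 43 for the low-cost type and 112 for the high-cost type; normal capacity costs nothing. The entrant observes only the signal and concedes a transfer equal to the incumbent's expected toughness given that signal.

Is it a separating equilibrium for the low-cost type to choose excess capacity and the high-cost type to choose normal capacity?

Yes

Under separation the entrant infers type exactly: excess capacity → low-cost (pays 111), normal capacity → high-cost (pays 45).
Low-cost: excess capacity gives 111 − 43 = 68; normal capacity gives 45 − 0 = 45. No deviation. ✓
High-cost: normal capacity gives 45 − 0 = 45; excess capacity gives 111 − 112 = -1. No deviation. ✓
Both incentive constraints hold.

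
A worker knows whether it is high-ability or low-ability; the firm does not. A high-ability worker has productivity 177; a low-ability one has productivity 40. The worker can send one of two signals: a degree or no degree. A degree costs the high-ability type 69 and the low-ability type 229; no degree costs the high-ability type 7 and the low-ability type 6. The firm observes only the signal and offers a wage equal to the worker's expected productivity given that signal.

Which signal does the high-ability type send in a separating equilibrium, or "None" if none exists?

Try high-ability → degree, low-ability → no degree:
  If types separate, degree earns payment 177 and no degree earns 40.
  High-ability: degree gives 177 − 69 = 108; no degree gives 40 − 7 = 33. No deviation. ✓
  Low-ability: no degree gives 40 − 6 = 34; degree gives 177 − 229 = -52. No deviation. ✓
Both hold — the high-ability type sends degree.

degree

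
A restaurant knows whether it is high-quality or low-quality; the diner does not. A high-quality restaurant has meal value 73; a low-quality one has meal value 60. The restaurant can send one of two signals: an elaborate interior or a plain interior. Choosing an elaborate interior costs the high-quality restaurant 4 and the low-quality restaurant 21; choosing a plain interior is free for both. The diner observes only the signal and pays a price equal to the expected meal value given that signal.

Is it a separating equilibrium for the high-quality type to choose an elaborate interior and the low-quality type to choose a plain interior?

Yes

Under separation the diner infers type exactly: elaborate interior → high-quality (pays 73), plain interior → low-quality (pays 60).
High-quality: elaborate interior gives 73 − 4 = 69; plain interior gives 60 − 0 = 60. No deviation. ✓
Low-quality: plain interior gives 60 − 0 = 60; elaborate interior gives 73 − 21 = 52. No deviation. ✓
Both incentive constraints hold.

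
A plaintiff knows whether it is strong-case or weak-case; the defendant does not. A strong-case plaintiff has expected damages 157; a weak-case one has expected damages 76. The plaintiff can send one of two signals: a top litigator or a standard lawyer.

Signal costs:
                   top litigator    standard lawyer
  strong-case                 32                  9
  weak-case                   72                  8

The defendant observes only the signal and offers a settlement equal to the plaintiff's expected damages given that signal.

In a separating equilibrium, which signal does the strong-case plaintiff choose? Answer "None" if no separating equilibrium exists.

None

Try strong-case → top litigator, weak-case → standard lawyer:
  Under separation the defendant infers type exactly: top litigator → strong-case (pays 157), standard lawyer → weak-case (pays 76).
  Strong-case: top litigator gives 157 − 32 = 125; standard lawyer gives 76 − 9 = 67. No deviation. ✓
  Weak-case: standard lawyer gives 76 − 8 = 68; top litigator gives 157 − 72 = 85. Would deviate. ✗
Try strong-case → standard lawyer, weak-case → top litigator:
  Under separation the defendant infers type exactly: standard lawyer → strong-case (pays 157), top litigator → weak-case (pays 76).
  Strong-case: standard lawyer gives 157 − 9 = 148; top litigator gives 76 − 32 = 44. No deviation. ✓
  Weak-case: top litigator gives 76 − 72 = 4; standard lawyer gives 157 − 8 = 149. Would deviate. ✗
Neither assignment is incentive-compatible.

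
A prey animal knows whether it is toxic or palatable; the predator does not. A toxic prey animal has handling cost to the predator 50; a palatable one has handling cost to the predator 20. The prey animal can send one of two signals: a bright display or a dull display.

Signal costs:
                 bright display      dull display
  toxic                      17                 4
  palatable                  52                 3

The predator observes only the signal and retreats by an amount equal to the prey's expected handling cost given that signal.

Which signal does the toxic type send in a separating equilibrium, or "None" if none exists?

bright display

Try toxic → bright display, palatable → dull display:
  If types separate, bright display earns payment 50 and dull display earns 20.
  Toxic: bright display gives 50 − 17 = 33; dull display gives 20 − 4 = 16. No deviation. ✓
  Palatable: dull display gives 20 − 3 = 17; bright display gives 50 − 52 = -2. No deviation. ✓
Both hold — the toxic type sends bright display.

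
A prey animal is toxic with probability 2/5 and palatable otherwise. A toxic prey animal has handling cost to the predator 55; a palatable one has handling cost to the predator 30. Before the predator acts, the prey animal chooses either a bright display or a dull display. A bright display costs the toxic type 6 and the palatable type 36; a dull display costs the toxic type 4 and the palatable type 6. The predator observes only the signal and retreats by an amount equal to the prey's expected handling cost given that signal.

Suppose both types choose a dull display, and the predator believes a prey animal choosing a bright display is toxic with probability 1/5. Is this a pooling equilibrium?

Yes

At the pooled signal (dull display) the predator holds the prior 2/5 and pays 2/5·55 + 3/5·30 = 40. Off-path (bright display) belief 1/5 gives 1/5·55 + 4/5·30 = 35.
Toxic: dull display gives 40 − 4 = 36; bright display gives 35 − 6 = 29. Stays. ✓
Palatable: dull display gives 40 − 6 = 34; bright display gives 35 − 36 = -1. Stays. ✓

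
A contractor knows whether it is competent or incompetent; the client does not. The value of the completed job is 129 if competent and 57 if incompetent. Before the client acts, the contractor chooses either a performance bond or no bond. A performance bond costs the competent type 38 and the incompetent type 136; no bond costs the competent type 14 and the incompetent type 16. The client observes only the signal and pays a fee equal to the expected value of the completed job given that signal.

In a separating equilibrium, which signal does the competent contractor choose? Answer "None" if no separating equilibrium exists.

Try competent → bond, incompetent → no bond:
  Under separation the client infers type exactly: bond → competent (pays 129), no bond → incompetent (pays 57).
  Competent: bond gives 129 − 38 = 91; no bond gives 57 − 14 = 43. No deviation. ✓
  Incompetent: no bond gives 57 − 16 = 41; bond gives 129 − 136 = -7. No deviation. ✓
Both hold — the competent type sends bond.

bond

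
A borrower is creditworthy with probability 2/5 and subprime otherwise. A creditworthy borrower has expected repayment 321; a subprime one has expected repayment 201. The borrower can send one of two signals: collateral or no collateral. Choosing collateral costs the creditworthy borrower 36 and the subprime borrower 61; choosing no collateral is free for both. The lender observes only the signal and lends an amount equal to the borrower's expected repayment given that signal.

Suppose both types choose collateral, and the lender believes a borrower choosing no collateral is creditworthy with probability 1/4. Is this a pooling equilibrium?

No

On the equilibrium path (collateral) the lender holds the prior 2/5 and pays 2/5·321 + 3/5·201 = 249. Off-path (no collateral) belief 1/4 gives 1/4·321 + 3/4·201 = 231.
Creditworthy: collateral gives 249 − 36 = 213; no collateral gives 231 − 0 = 231. Deviates. ✗
Subprime: collateral gives 249 − 61 = 188; no collateral gives 231 − 0 = 231. Deviates. ✗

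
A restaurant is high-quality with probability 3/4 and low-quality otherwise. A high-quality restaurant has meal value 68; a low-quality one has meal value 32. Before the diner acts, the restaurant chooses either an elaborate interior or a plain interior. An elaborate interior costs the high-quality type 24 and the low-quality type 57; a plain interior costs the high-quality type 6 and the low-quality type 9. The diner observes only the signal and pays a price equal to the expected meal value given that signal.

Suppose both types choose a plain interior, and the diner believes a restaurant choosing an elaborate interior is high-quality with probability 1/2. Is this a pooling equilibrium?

Yes

On the equilibrium path (plain interior) the diner holds the prior 3/4 and pays 3/4·68 + 1/4·32 = 59. Off-path (elaborate interior) belief 1/2 gives 1/2·68 + 1/2·32 = 50.
High-quality: plain interior gives 59 − 6 = 53; elaborate interior gives 50 − 24 = 26. Stays. ✓
Low-quality: plain interior gives 59 − 9 = 50; elaborate interior gives 50 − 57 = -7. Stays. ✓
Beliefs are Bayes-consistent on-path and both types best-respond.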